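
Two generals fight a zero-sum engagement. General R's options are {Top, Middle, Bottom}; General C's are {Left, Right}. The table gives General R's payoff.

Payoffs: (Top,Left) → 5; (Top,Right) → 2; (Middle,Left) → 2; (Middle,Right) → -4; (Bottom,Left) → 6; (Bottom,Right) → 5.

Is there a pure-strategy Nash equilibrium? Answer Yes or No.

Yes

Row minima: Top → 2, Middle → -4, Bottom → 5; maximin = 5.
Column maxima: Left → 6, Right → 5; minimax = 5.
maximin = minimax = 5, so a saddle point exists.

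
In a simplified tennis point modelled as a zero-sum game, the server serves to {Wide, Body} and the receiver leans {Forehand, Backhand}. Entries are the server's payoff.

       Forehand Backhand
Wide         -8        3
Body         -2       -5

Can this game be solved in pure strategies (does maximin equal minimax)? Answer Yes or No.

Row minima: Wide → -8, Body → -5; maximin = -5.
Column maxima: Forehand → -2, Backhand → 3; minimax = -2.
-5 ≠ -2, so no pure-strategy equilibrium exists.

No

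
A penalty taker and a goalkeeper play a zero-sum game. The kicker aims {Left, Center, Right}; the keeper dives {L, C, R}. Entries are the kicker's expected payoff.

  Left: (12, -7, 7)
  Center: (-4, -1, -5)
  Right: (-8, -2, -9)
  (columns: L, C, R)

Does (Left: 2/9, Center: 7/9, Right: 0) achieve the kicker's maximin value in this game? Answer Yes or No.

Against L this mix gives (2/9)·12 + (7/9)·(-4) = -4/9.
Against C this mix gives (2/9)·(-7) + (7/9)·(-1) = -7/3.
Against R this mix gives (2/9)·7 + (7/9)·(-5) = -7/3.
All of the keeper's active replies (C, R) yield -7/3, and no column does worse for the kicker. The mix makes the keeper indifferent and guarantees -7/3, so it is optimal.

Yes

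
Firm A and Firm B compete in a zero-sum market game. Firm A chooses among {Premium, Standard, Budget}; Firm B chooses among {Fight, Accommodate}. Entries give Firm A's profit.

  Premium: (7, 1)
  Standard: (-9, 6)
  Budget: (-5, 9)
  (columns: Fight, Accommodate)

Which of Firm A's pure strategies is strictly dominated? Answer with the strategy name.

Budget gives a strictly higher payoff than Standard against every column: -5 > -9, 9 > 6.
So Standard is strictly dominated and Firm A never plays it.

Standard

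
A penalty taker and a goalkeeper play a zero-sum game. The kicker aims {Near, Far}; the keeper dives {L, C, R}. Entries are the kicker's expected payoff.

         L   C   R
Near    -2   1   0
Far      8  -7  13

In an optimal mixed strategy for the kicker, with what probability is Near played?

Row minima: Near → -2, Far → -7; maximin = -2.
Column maxima: L → 8, C → 1, R → 13; minimax = 1.
-2 ≠ 1, so there is no saddle point; optimal play is mixed.
R is strictly dominated by L (it gives the kicker strictly more in every row), so the keeper never plays it.
On the remaining 2×2 (Near, Far vs L, C):
Let the kicker play Near with probability p. Expected payoff against L: (-2)p + 8(1−p) = −10p + 8; against C: 1p + (-7)(1−p) = 8p − 7.
Setting these equal: −10p + 8 = 8p − 7 ⇒ −18p = -15 ⇒ p = 5/6, and the value is (-10)·(5/6) + 8 = -1/3.
For the keeper: with q = P(L), equating Near's and Far's payoffs gives −3q + 1 = 15q − 7 ⇒ q = 4/9.

5/6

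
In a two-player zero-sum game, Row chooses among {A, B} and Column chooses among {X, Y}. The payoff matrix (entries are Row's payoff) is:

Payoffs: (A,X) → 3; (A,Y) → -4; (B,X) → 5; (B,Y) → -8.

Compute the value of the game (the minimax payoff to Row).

Row minima: A → -4, B → -8; maximin = -4.
Column maxima: X → 5, Y → -4; minimax = -4.
Since maximin = minimax = -4, there is a saddle point and the value is -4.

-4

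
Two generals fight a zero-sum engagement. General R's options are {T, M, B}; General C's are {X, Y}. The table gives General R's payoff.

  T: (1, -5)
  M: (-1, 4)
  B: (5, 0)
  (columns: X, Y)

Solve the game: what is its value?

Row minima: T → -5, M → -1, B → 0; maximin = 0.
Column maxima: X → 5, Y → 4; minimax = 4.
0 ≠ 4, so there is no saddle point; optimal play is mixed.
T is strictly dominated by B, so General R never plays it.
On the remaining 2×2 (M, B vs X, Y):
Let General R play M with probability p. Expected payoff against X: (-1)p + 5(1−p) = −6p + 5; against Y: 4p + 0(1−p) = 4p.
Setting these equal: −6p + 5 = 4p ⇒ −10p = -5 ⇒ p = 1/2, and the value is (-6)·(1/2) + 5 = 2.
For General C: with q = P(X), equating M's and B's payoffs gives −5q + 4 = 5q ⇒ q = 2/5.

2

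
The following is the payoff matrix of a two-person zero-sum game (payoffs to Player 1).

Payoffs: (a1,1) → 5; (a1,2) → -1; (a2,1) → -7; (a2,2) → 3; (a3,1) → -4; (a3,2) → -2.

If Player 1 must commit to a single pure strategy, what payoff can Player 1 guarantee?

-1

Row minima: a1 → -1, a2 → -7, a3 → -4.
The best of these is -1.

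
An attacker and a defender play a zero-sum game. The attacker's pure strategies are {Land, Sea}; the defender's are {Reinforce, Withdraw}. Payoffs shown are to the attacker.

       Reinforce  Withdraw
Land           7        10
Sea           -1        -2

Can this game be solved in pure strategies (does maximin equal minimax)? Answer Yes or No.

Yes

Row minima: Land → 7, Sea → -2; maximin = 7.
Column maxima: Reinforce → 7, Withdraw → 10; minimax = 7.
maximin = minimax = 7, so a saddle point exists.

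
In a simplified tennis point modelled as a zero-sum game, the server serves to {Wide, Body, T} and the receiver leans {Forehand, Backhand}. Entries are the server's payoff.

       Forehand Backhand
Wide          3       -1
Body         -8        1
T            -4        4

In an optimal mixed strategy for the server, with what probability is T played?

1/3

Row minima: Wide → -1, Body → -8, T → -4; maximin = -1.
Column maxima: Forehand → 3, Backhand → 4; minimax = 3.
-1 ≠ 3, so there is no saddle point; optimal play is mixed.
Body is strictly dominated by T, so the server never plays it.
On the remaining 2×2 (Wide, T vs Forehand, Backhand):
Let the server play Wide with probability p. Expected payoff against Forehand: 3p + (-4)(1−p) = 7p − 4; against Backhand: (-1)p + 4(1−p) = −5p + 4.
Setting these equal: 7p − 4 = −5p + 4 ⇒ 12p = 8 ⇒ p = 2/3, and the value is (7)·(2/3) − 4 = 2/3.
For the receiver: with q = P(Forehand), equating Wide's and T's payoffs gives 4q − 1 = −8q + 4 ⇒ q = 5/12.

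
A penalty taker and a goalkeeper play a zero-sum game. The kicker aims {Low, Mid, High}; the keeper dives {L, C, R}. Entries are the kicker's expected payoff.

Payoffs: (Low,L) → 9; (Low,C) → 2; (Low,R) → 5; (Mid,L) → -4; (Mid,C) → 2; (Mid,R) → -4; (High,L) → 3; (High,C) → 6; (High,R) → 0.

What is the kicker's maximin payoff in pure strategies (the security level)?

Row minima: Low → 2, Mid → -4, High → 0.
The best of these is 2.

2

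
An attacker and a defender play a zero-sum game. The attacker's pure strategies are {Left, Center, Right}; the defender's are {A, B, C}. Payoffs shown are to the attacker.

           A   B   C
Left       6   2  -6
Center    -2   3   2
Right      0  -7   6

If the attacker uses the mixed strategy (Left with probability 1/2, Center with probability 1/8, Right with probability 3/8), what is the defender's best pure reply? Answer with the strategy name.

If the defender plays A, the attacker's expected payoff is (1/2)·6 + (1/8)·(-2) + (3/8)·0 = 11/4.
If the defender plays B, the attacker's expected payoff is (1/2)·2 + (1/8)·3 + (3/8)·(-7) = -5/4.
If the defender plays C, the attacker's expected payoff is (1/2)·(-6) + (1/8)·2 + (3/8)·6 = -1/2.
The defender minimizes the attacker's payoff; the smallest is -5/4, so the best response is B.

B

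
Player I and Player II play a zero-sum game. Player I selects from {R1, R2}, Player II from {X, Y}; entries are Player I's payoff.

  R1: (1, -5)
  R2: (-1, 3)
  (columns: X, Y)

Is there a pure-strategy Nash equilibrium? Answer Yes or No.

Row minima: R1 → -5, R2 → -1; maximin = -1.
Column maxima: X → 1, Y → 3; minimax = 1.
-1 ≠ 1, so no pure-strategy equilibrium exists.

No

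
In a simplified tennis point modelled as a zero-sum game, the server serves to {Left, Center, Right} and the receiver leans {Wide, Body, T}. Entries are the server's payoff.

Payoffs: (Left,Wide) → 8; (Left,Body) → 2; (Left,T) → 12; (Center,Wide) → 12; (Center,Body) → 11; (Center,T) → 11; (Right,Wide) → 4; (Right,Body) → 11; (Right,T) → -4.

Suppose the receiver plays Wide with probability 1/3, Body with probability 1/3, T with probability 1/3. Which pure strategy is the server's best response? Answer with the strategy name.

Expected payoff of Left: (1/3)·8 + (1/3)·2 + (1/3)·12 = 22/3.
Expected payoff of Center: (1/3)·12 + (1/3)·11 + (1/3)·11 = 34/3.
Expected payoff of Right: (1/3)·4 + (1/3)·11 + (1/3)·(-4) = 11/3.
The largest is 34/3, so the server's best response is Center.

Center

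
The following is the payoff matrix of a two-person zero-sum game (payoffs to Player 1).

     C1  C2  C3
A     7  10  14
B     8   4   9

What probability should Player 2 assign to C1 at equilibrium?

6/7

Row minima: A → 7, B → 4; maximin = 7.
Column maxima: C1 → 8, C2 → 10, C3 → 14; minimax = 8.
7 ≠ 8, so there is no saddle point; optimal play is mixed.
C3 is strictly dominated by C1 (it gives Player 1 strictly more in every row), so Player 2 never plays it.
On the remaining 2×2 (A, B vs C1, C2):
Let Player 1 play A with probability p. Expected payoff against C1: 7p + 8(1−p) = −p + 8; against C2: 10p + 4(1−p) = 6p + 4.
Setting these equal: −p + 8 = 6p + 4 ⇒ −7p = -4 ⇒ p = 4/7, and the value is (-1)·(4/7) + 8 = 52/7.
For Player 2: with q = P(C1), equating A's and B's payoffs gives −3q + 10 = 4q + 4 ⇒ q = 6/7.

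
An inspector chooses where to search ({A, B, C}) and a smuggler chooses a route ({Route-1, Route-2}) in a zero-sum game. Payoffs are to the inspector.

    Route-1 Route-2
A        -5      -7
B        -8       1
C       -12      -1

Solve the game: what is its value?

Row minima: A → -7, B → -8, C → -12; maximin = -7.
Column maxima: Route-1 → -5, Route-2 → 1; minimax = -5.
-7 ≠ -5, so there is no saddle point; optimal play is mixed.
C is strictly dominated by B, so the inspector never plays it.
On the remaining 2×2 (A, B vs Route-1, Route-2):
Let the inspector play A with probability p. Expected payoff against Route-1: (-5)p + (-8)(1−p) = 3p − 8; against Route-2: (-7)p + 1(1−p) = −8p + 1.
Setting these equal: 3p − 8 = −8p + 1 ⇒ 11p = 9 ⇒ p = 9/11, and the value is (3)·(9/11) − 8 = -61/11.
For the smuggler: with q = P(Route-1), equating A's and B's payoffs gives 2q − 7 = −9q + 1 ⇒ q = 8/11.

-61/11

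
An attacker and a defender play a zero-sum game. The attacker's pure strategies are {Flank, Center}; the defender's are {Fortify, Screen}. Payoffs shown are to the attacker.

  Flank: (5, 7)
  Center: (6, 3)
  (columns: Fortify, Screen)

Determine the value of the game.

Row minima: Flank → 5, Center → 3; maximin = 5.
Column maxima: Fortify → 6, Screen → 7; minimax = 6.
5 ≠ 6, so there is no saddle point; optimal play is mixed.
Let the attacker play Flank with probability p. Expected payoff against Fortify: 5p + 6(1−p) = −p + 6; against Screen: 7p + 3(1−p) = 4p + 3.
Setting these equal: −p + 6 = 4p + 3 ⇒ −5p = -3 ⇒ p = 3/5, and the value is (-1)·(3/5) + 6 = 27/5.
For the defender: with q = P(Fortify), equating Flank's and Center's payoffs gives −2q + 7 = 3q + 3 ⇒ q = 4/5.

27/5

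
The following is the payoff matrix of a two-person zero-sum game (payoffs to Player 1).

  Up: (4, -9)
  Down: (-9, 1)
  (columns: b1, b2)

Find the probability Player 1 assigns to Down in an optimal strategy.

Row minima: Up → -9, Down → -9; maximin = -9.
Column maxima: b1 → 4, b2 → 1; minimax = 1.
-9 ≠ 1, so there is no saddle point; optimal play is mixed.
Let Player 1 play Up with probability p. Expected payoff against b1: 4p + (-9)(1−p) = 13p − 9; against b2: (-9)p + 1(1−p) = −10p + 1.
Setting these equal: 13p − 9 = −10p + 1 ⇒ 23p = 10 ⇒ p = 10/23, and the value is (13)·(10/23) − 9 = -77/23.
For Player 2: with q = P(b1), equating Up's and Down's payoffs gives 13q − 9 = −10q + 1 ⇒ q = 10/23.

13/23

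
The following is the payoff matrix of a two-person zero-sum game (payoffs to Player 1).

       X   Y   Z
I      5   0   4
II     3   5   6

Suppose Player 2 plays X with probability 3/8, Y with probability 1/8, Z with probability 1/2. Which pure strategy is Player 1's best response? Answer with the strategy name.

Expected payoff of I: (3/8)·5 + (1/8)·0 + (1/2)·4 = 31/8.
Expected payoff of II: (3/8)·3 + (1/8)·5 + (1/2)·6 = 19/4.
The largest is 19/4, so Player 1's best response is II.

II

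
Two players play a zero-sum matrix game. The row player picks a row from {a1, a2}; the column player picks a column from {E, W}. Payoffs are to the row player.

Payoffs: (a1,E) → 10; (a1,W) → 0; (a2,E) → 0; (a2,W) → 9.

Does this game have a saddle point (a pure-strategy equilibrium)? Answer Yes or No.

Row minima: a1 → 0, a2 → 0; maximin = 0.
Column maxima: E → 10, W → 9; minimax = 9.
0 ≠ 9, so no pure-strategy equilibrium exists.

No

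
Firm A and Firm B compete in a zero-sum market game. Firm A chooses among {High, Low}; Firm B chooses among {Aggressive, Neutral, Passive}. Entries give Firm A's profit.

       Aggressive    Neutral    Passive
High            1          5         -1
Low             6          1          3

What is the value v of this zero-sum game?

2

Row minima: High → -1, Low → 1; maximin = 1.
Column maxima: Aggressive → 6, Neutral → 5, Passive → 3; minimax = 3.
1 ≠ 3, so there is no saddle point; optimal play is mixed.
Aggressive is strictly dominated by Passive (it gives Firm A strictly more in every row), so Firm B never plays it.
On the remaining 2×2 (High, Low vs Neutral, Passive):
Let Firm A play High with probability p. Expected payoff against Neutral: 5p + 1(1−p) = 4p + 1; against Passive: (-1)p + 3(1−p) = −4p + 3.
Setting these equal: 4p + 1 = −4p + 3 ⇒ 8p = 2 ⇒ p = 1/4, and the value is (4)·(1/4) + 1 = 2.
For Firm B: with q = P(Neutral), equating High's and Low's payoffs gives 6q − 1 = −2q + 3 ⇒ q = 1/2.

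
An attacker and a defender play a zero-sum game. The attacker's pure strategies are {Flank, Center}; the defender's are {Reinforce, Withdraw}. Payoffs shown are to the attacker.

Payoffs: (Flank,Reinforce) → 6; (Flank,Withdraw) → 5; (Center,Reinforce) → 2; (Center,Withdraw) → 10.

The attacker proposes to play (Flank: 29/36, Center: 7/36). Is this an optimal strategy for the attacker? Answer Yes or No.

Against Reinforce this mix gives (29/36)·6 + (7/36)·2 = 47/9.
Against Withdraw this mix gives (29/36)·5 + (7/36)·10 = 215/36.
The defender will play Reinforce, holding the attacker to 47/9. Shifting weight toward the row that does better against Reinforce would raise this floor (the equalizing mix achieves 50/9 against both Reinforce and Withdraw), so the proposed strategy is not optimal.

No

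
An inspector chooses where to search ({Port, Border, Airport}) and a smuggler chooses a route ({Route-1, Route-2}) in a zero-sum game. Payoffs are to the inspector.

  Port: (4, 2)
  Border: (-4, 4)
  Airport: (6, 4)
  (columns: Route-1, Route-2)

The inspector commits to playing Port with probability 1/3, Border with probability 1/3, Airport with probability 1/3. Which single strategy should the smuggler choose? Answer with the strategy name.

Route-1

If the smuggler plays Route-1, the inspector's expected payoff is (1/3)·4 + (1/3)·(-4) + (1/3)·6 = 2.
If the smuggler plays Route-2, the inspector's expected payoff is (1/3)·2 + (1/3)·4 + (1/3)·4 = 10/3.
The smuggler minimizes the inspector's payoff; the smallest is 2, so the best response is Route-1.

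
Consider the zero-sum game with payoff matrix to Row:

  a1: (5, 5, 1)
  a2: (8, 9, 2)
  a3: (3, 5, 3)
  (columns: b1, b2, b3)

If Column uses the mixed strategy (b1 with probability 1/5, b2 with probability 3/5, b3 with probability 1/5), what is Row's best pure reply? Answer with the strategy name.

a2

Expected payoff of a1: (1/5)·5 + (3/5)·5 + (1/5)·1 = 21/5.
Expected payoff of a2: (1/5)·8 + (3/5)·9 + (1/5)·2 = 37/5.
Expected payoff of a3: (1/5)·3 + (3/5)·5 + (1/5)·3 = 21/5.
The largest is 37/5, so Row's best response is a2.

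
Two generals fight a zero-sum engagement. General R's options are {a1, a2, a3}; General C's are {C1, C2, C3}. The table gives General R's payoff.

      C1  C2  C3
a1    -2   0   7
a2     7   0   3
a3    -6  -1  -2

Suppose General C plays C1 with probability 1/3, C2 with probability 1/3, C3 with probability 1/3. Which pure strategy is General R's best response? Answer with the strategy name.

a2

Expected payoff of a1: (1/3)·(-2) + (1/3)·0 + (1/3)·7 = 5/3.
Expected payoff of a2: (1/3)·7 + (1/3)·0 + (1/3)·3 = 10/3.
Expected payoff of a3: (1/3)·(-6) + (1/3)·(-1) + (1/3)·(-2) = -3.
The largest is 10/3, so General R's best response is a2.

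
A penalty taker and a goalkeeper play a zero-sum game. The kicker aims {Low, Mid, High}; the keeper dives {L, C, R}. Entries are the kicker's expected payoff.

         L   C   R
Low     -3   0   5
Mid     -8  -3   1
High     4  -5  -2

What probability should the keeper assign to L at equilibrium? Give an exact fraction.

Row minima: Low → -3, Mid → -8, High → -5; maximin = -3.
Column maxima: L → 4, C → 0, R → 5; minimax = 0.
-3 ≠ 0, so there is no saddle point; optimal play is mixed.
Mid is strictly dominated by Low, so the kicker never plays it.
R is strictly dominated by C (it gives the kicker strictly more in every row), so the keeper never plays it.
On the remaining 2×2 (Low, High vs L, C):
Let the kicker play Low with probability p. Expected payoff against L: (-3)p + 4(1−p) = −7p + 4; against C: 0p + (-5)(1−p) = 5p − 5.
Setting these equal: −7p + 4 = 5p − 5 ⇒ −12p = -9 ⇒ p = 3/4, and the value is (-7)·(3/4) + 4 = -5/4.
For the keeper: with q = P(L), equating Low's and High's payoffs gives −3q = 9q − 5 ⇒ q = 5/12.

5/12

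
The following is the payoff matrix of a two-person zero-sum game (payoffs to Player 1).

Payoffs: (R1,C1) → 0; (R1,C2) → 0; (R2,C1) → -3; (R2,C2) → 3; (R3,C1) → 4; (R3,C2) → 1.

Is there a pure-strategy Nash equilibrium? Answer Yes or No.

No

Row minima: R1 → 0, R2 → -3, R3 → 1; maximin = 1.
Column maxima: C1 → 4, C2 → 3; minimax = 3.
1 ≠ 3, so no pure-strategy equilibrium exists.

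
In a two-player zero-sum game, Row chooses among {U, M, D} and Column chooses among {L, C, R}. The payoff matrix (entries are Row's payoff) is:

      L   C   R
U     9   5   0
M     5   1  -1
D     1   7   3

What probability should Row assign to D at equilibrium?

9/11

Row minima: U → 0, M → -1, D → 1; maximin = 1.
Column maxima: L → 9, C → 7, R → 3; minimax = 3.
1 ≠ 3, so there is no saddle point; optimal play is mixed.
M is strictly dominated by U, so Row never plays it.
C is strictly dominated by R (it gives Row strictly more in every row), so Column never plays it.
On the remaining 2×2 (U, D vs L, R):
Let Row play U with probability p. Expected payoff against L: 9p + 1(1−p) = 8p + 1; against R: 0p + 3(1−p) = −3p + 3.
Setting these equal: 8p + 1 = −3p + 3 ⇒ 11p = 2 ⇒ p = 2/11, and the value is (8)·(2/11) + 1 = 27/11.
For Column: with q = P(L), equating U's and D's payoffs gives 9q = −2q + 3 ⇒ q = 3/11.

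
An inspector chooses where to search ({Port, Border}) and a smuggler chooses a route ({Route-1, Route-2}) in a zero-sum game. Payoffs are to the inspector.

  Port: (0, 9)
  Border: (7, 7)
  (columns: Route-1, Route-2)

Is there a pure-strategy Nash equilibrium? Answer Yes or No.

Yes

Row minima: Port → 0, Border → 7; maximin = 7.
Column maxima: Route-1 → 7, Route-2 → 9; minimax = 7.
maximin = minimax = 7, so a saddle point exists.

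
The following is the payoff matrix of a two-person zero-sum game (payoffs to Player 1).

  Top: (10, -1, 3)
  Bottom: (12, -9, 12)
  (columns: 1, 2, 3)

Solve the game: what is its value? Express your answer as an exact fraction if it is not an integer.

-1

Row minima: Top → -1, Bottom → -9; maximin = -1.
Column maxima: 1 → 12, 2 → -1, 3 → 12; minimax = -1.
Since maximin = minimax = -1, there is a saddle point and the value is -1.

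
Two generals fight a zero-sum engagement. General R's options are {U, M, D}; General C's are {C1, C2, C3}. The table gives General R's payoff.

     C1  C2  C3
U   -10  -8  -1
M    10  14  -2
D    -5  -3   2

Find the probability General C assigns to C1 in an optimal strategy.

4/19

Row minima: U → -10, M → -2, D → -5; maximin = -2.
Column maxima: C1 → 10, C2 → 14, C3 → 2; minimax = 2.
-2 ≠ 2, so there is no saddle point; optimal play is mixed.
U is strictly dominated by D, so General R never plays it.
C2 is strictly dominated by C1 (it gives General R strictly more in every row), so General C never plays it.
On the remaining 2×2 (M, D vs C1, C3):
Let General R play M with probability p. Expected payoff against C1: 10p + (-5)(1−p) = 15p − 5; against C3: (-2)p + 2(1−p) = −4p + 2.
Setting these equal: 15p − 5 = −4p + 2 ⇒ 19p = 7 ⇒ p = 7/19, and the value is (15)·(7/19) − 5 = 10/19.
For General C: with q = P(C1), equating M's and D's payoffs gives 12q − 2 = −7q + 2 ⇒ q = 4/19.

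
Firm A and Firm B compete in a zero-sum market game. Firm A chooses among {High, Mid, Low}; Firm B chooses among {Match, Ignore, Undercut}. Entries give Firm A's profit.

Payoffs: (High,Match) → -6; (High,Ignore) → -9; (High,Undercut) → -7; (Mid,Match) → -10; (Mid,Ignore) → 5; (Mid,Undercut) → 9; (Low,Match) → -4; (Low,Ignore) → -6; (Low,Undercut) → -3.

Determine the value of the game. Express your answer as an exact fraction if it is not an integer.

-80/17

Row minima: High → -9, Mid → -10, Low → -6; maximin = -6.
Column maxima: Match → -4, Ignore → 5, Undercut → 9; minimax = -4.
-6 ≠ -4, so there is no saddle point; optimal play is mixed.
High is strictly dominated by Low, so Firm A never plays it.
With High eliminated, Undercut is strictly dominated by Match (it gives Firm A strictly more in every remaining row), so Firm B never plays it.
On the remaining 2×2 (Mid, Low vs Match, Ignore):
Let Firm A play Mid with probability p. Expected payoff against Match: (-10)p + (-4)(1−p) = −6p − 4; against Ignore: 5p + (-6)(1−p) = 11p − 6.
Setting these equal: −6p − 4 = 11p − 6 ⇒ −17p = -2 ⇒ p = 2/17, and the value is (-6)·(2/17) − 4 = -80/17.
For Firm B: with q = P(Match), equating Mid's and Low's payoffs gives −15q + 5 = 2q − 6 ⇒ q = 11/17.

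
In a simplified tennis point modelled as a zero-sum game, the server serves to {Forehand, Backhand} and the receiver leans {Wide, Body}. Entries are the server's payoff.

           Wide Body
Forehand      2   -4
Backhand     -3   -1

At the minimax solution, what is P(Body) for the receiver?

5/8

Row minima: Forehand → -4, Backhand → -3; maximin = -3.
Column maxima: Wide → 2, Body → -1; minimax = -1.
-3 ≠ -1, so there is no saddle point; optimal play is mixed.
Let the server play Forehand with probability p. Expected payoff against Wide: 2p + (-3)(1−p) = 5p − 3; against Body: (-4)p + (-1)(1−p) = −3p − 1.
Setting these equal: 5p − 3 = −3p − 1 ⇒ 8p = 2 ⇒ p = 1/4, and the value is (5)·(1/4) − 3 = -7/4.
For the receiver: with q = P(Wide), equating Forehand's and Backhand's payoffs gives 6q − 4 = −2q − 1 ⇒ q = 3/8.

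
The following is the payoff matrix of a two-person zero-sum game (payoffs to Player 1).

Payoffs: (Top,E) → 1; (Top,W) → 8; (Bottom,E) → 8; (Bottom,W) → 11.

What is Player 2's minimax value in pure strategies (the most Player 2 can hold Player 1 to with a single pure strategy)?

Column maxima: E → 8, W → 11.
The smallest of these is 8.

8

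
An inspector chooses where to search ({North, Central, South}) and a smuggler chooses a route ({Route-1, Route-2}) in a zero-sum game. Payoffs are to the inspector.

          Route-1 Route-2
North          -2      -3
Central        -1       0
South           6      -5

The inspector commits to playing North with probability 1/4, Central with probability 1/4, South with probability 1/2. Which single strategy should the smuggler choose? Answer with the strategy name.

If the smuggler plays Route-1, the inspector's expected payoff is (1/4)·(-2) + (1/4)·(-1) + (1/2)·6 = 9/4.
If the smuggler plays Route-2, the inspector's expected payoff is (1/4)·(-3) + (1/4)·0 + (1/2)·(-5) = -13/4.
The smuggler minimizes the inspector's payoff; the smallest is -13/4, so the best response is Route-2.

Route-2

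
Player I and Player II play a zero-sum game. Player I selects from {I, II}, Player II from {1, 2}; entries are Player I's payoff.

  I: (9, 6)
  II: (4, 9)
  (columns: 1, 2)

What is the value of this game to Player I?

Row minima: I → 6, II → 4; maximin = 6.
Column maxima: 1 → 9, 2 → 9; minimax = 9.
6 ≠ 9, so there is no saddle point; optimal play is mixed.
Let Player I play I with probability p. Expected payoff against 1: 9p + 4(1−p) = 5p + 4; against 2: 6p + 9(1−p) = −3p + 9.
Setting these equal: 5p + 4 = −3p + 9 ⇒ 8p = 5 ⇒ p = 5/8, and the value is (5)·(5/8) + 4 = 57/8.
For Player II: with q = P(1), equating I's and II's payoffs gives 3q + 6 = −5q + 9 ⇒ q = 3/8.

57/8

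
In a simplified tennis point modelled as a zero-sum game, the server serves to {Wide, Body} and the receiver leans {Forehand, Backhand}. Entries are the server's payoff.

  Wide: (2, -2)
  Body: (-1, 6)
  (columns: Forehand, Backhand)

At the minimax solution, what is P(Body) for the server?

Row minima: Wide → -2, Body → -1; maximin = -1.
Column maxima: Forehand → 2, Backhand → 6; minimax = 2.
-1 ≠ 2, so there is no saddle point; optimal play is mixed.
Let the server play Wide with probability p. Expected payoff against Forehand: 2p + (-1)(1−p) = 3p − 1; against Backhand: (-2)p + 6(1−p) = −8p + 6.
Setting these equal: 3p − 1 = −8p + 6 ⇒ 11p = 7 ⇒ p = 7/11, and the value is (3)·(7/11) − 1 = 10/11.
For the receiver: with q = P(Forehand), equating Wide's and Body's payoffs gives 4q − 2 = −7q + 6 ⇒ q = 8/11.

4/11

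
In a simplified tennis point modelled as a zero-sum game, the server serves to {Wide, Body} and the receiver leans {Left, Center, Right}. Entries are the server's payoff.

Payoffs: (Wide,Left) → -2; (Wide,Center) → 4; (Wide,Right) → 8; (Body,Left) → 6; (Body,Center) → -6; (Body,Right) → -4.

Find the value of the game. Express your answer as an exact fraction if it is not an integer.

Row minima: Wide → -2, Body → -6; maximin = -2.
Column maxima: Left → 6, Center → 4, Right → 8; minimax = 4.
-2 ≠ 4, so there is no saddle point; optimal play is mixed.
Right is strictly dominated by Center (it gives the server strictly more in every row), so the receiver never plays it.
On the remaining 2×2 (Wide, Body vs Left, Center):
Let the server play Wide with probability p. Expected payoff against Left: (-2)p + 6(1−p) = −8p + 6; against Center: 4p + (-6)(1−p) = 10p − 6.
Setting these equal: −8p + 6 = 10p − 6 ⇒ −18p = -12 ⇒ p = 2/3, and the value is (-8)·(2/3) + 6 = 2/3.
For the receiver: with q = P(Left), equating Wide's and Body's payoffs gives −6q + 4 = 12q − 6 ⇒ q = 5/9.

2/3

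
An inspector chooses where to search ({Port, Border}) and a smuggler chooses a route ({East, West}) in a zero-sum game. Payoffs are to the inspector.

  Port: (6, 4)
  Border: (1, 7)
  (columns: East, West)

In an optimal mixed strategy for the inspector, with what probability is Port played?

3/4

Row minima: Port → 4, Border → 1; maximin = 4.
Column maxima: East → 6, West → 7; minimax = 6.
4 ≠ 6, so there is no saddle point; optimal play is mixed.
Let the inspector play Port with probability p. Expected payoff against East: 6p + 1(1−p) = 5p + 1; against West: 4p + 7(1−p) = −3p + 7.
Setting these equal: 5p + 1 = −3p + 7 ⇒ 8p = 6 ⇒ p = 3/4, and the value is (5)·(3/4) + 1 = 19/4.
For the smuggler: with q = P(East), equating Port's and Border's payoffs gives 2q + 4 = −6q + 7 ⇒ q = 3/8.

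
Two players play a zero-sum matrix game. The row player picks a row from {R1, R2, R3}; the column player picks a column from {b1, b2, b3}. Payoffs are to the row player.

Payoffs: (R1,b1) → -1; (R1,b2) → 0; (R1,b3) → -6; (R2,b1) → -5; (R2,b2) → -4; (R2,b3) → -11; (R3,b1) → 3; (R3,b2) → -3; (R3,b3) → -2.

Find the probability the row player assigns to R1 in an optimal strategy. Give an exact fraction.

Row minima: R1 → -6, R2 → -11, R3 → -3; maximin = -3.
Column maxima: b1 → 3, b2 → 0, b3 → -2; minimax = -2.
-3 ≠ -2, so there is no saddle point; optimal play is mixed.
R2 is strictly dominated by R1, so the row player never plays it.
b1 is strictly dominated by b3 (it gives the row player strictly more in every row), so the column player never plays it.
On the remaining 2×2 (R1, R3 vs b2, b3):
Let the row player play R1 with probability p. Expected payoff against b2: 0p + (-3)(1−p) = 3p − 3; against b3: (-6)p + (-2)(1−p) = −4p − 2.
Setting these equal: 3p − 3 = −4p − 2 ⇒ 7p = 1 ⇒ p = 1/7, and the value is (3)·(1/7) − 3 = -18/7.
For the column player: with q = P(b2), equating R1's and R3's payoffs gives 6q − 6 = −q − 2 ⇒ q = 4/7.

1/7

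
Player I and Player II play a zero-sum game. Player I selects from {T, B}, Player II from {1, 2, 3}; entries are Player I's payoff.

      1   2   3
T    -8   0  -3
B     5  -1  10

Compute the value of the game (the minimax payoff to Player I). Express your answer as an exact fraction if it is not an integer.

-4/7

Row minima: T → -8, B → -1; maximin = -1.
Column maxima: 1 → 5, 2 → 0, 3 → 10; minimax = 0.
-1 ≠ 0, so there is no saddle point; optimal play is mixed.
3 is strictly dominated by 1 (it gives Player I strictly more in every row), so Player II never plays it.
On the remaining 2×2 (T, B vs 1, 2):
Let Player I play T with probability p. Expected payoff against 1: (-8)p + 5(1−p) = −13p + 5; against 2: 0p + (-1)(1−p) = p − 1.
Setting these equal: −13p + 5 = p − 1 ⇒ −14p = -6 ⇒ p = 3/7, and the value is (-13)·(3/7) + 5 = -4/7.
For Player II: with q = P(1), equating T's and B's payoffs gives −8q = 6q − 1 ⇒ q = 1/14.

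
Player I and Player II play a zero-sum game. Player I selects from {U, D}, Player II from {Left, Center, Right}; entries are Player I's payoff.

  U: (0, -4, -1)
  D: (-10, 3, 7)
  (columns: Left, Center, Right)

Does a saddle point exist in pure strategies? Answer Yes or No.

Row minima: U → -4, D → -10; maximin = -4.
Column maxima: Left → 0, Center → 3, Right → 7; minimax = 0.
-4 ≠ 0, so no pure-strategy equilibrium exists.

No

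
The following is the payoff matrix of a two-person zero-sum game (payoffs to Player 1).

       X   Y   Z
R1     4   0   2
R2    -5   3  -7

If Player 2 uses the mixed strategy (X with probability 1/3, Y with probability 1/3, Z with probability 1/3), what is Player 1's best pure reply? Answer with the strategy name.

R1

Expected payoff of R1: (1/3)·4 + (1/3)·0 + (1/3)·2 = 2.
Expected payoff of R2: (1/3)·(-5) + (1/3)·3 + (1/3)·(-7) = -3.
The largest is 2, so Player 1's best response is R1.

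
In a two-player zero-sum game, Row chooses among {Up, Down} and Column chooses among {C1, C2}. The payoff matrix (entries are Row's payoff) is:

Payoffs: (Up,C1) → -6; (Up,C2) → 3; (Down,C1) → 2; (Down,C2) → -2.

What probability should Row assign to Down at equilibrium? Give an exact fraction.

Row minima: Up → -6, Down → -2; maximin = -2.
Column maxima: C1 → 2, C2 → 3; minimax = 2.
-2 ≠ 2, so there is no saddle point; optimal play is mixed.
Let Row play Up with probability p. Expected payoff against C1: (-6)p + 2(1−p) = −8p + 2; against C2: 3p + (-2)(1−p) = 5p − 2.
Setting these equal: −8p + 2 = 5p − 2 ⇒ −13p = -4 ⇒ p = 4/13, and the value is (-8)·(4/13) + 2 = -6/13.
For Column: with q = P(C1), equating Up's and Down's payoffs gives −9q + 3 = 4q − 2 ⇒ q = 5/13.

9/13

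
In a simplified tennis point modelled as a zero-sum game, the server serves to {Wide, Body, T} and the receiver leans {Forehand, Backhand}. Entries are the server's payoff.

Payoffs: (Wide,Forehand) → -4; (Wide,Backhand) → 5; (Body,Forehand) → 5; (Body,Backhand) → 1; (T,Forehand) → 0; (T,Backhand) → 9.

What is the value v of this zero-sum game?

45/13

Row minima: Wide → -4, Body → 1, T → 0; maximin = 1.
Column maxima: Forehand → 5, Backhand → 9; minimax = 5.
1 ≠ 5, so there is no saddle point; optimal play is mixed.
Wide is strictly dominated by T, so the server never plays it.
On the remaining 2×2 (Body, T vs Forehand, Backhand):
Let the server play Body with probability p. Expected payoff against Forehand: 5p + 0(1−p) = 5p; against Backhand: 1p + 9(1−p) = −8p + 9.
Setting these equal: 5p = −8p + 9 ⇒ 13p = 9 ⇒ p = 9/13, and the value is (5)·(9/13) = 45/13.
For the receiver: with q = P(Forehand), equating Body's and T's payoffs gives 4q + 1 = −9q + 9 ⇒ q = 8/13.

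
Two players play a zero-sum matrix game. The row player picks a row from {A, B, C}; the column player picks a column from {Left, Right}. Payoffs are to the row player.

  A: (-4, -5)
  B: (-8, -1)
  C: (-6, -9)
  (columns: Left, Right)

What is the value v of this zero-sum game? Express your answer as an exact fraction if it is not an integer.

-9/2

Row minima: A → -5, B → -8, C → -9; maximin = -5.
Column maxima: Left → -4, Right → -1; minimax = -4.
-5 ≠ -4, so there is no saddle point; optimal play is mixed.
C is strictly dominated by A, so the row player never plays it.
On the remaining 2×2 (A, B vs Left, Right):
Let the row player play A with probability p. Expected payoff against Left: (-4)p + (-8)(1−p) = 4p − 8; against Right: (-5)p + (-1)(1−p) = −4p − 1.
Setting these equal: 4p − 8 = −4p − 1 ⇒ 8p = 7 ⇒ p = 7/8, and the value is (4)·(7/8) − 8 = -9/2.
For the column player: with q = P(Left), equating A's and B's payoffs gives q − 5 = −7q − 1 ⇒ q = 1/2.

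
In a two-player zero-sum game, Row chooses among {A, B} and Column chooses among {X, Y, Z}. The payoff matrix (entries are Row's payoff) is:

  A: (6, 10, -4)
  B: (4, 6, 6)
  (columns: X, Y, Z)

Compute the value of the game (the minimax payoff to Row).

13/3

Row minima: A → -4, B → 4; maximin = 4.
Column maxima: X → 6, Y → 10, Z → 6; minimax = 6.
4 ≠ 6, so there is no saddle point; optimal play is mixed.
Y is strictly dominated by X (it gives Row strictly more in every row), so Column never plays it.
On the remaining 2×2 (A, B vs X, Z):
Let Row play A with probability p. Expected payoff against X: 6p + 4(1−p) = 2p + 4; against Z: (-4)p + 6(1−p) = −10p + 6.
Setting these equal: 2p + 4 = −10p + 6 ⇒ 12p = 2 ⇒ p = 1/6, and the value is (2)·(1/6) + 4 = 13/3.
For Column: with q = P(X), equating A's and B's payoffs gives 10q − 4 = −2q + 6 ⇒ q = 5/6.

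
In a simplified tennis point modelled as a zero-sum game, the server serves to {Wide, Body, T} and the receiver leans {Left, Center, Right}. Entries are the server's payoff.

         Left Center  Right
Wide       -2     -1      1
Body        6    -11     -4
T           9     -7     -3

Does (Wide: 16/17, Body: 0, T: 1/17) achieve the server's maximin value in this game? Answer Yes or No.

Yes

Against Left this mix gives (16/17)·(-2) + (1/17)·9 = -23/17.
Against Center this mix gives (16/17)·(-1) + (1/17)·(-7) = -23/17.
Against Right this mix gives (16/17)·1 + (1/17)·(-3) = 13/17.
All of the receiver's active replies (Left, Center) yield -23/17, and no column does worse for the server. The mix makes the receiver indifferent and guarantees -23/17, so it is optimal.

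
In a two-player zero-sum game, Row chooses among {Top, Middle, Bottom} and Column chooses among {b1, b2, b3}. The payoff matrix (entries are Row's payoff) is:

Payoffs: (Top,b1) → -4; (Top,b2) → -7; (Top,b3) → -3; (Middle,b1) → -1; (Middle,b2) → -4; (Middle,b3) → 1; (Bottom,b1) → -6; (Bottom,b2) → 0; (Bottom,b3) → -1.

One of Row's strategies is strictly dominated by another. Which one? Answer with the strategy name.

Top

Middle gives a strictly higher payoff than Top against every column: -1 > -4, -4 > -7, 1 > -3.
So Top is strictly dominated and Row never plays it.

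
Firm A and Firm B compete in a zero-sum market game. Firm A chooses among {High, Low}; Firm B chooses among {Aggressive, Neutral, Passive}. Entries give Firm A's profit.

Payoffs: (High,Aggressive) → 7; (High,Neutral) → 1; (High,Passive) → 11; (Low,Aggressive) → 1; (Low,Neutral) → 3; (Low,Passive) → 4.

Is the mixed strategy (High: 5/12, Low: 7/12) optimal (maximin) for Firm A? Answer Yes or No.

No

Against Aggressive this mix gives (5/12)·7 + (7/12)·1 = 7/2.
Against Neutral this mix gives (5/12)·1 + (7/12)·3 = 13/6.
Against Passive this mix gives (5/12)·11 + (7/12)·4 = 83/12.
Firm B will play Neutral, holding Firm A to 13/6. Shifting weight toward the row that does better against Neutral would raise this floor (the equalizing mix achieves 5/2 against both Neutral and Aggressive), so the proposed strategy is not optimal.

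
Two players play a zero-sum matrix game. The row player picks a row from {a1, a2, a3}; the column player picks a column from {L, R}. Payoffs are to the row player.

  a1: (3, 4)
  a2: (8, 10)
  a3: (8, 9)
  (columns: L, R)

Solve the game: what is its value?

8

Row minima: a1 → 3, a2 → 8, a3 → 8; maximin = 8.
Column maxima: L → 8, R → 10; minimax = 8.
Since maximin = minimax = 8, there is a saddle point and the value is 8.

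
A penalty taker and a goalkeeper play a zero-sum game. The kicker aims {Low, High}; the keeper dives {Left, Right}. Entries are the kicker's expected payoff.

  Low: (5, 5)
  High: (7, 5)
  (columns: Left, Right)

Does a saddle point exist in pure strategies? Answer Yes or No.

Row minima: Low → 5, High → 5; maximin = 5.
Column maxima: Left → 7, Right → 5; minimax = 5.
maximin = minimax = 5, so a saddle point exists.

Yes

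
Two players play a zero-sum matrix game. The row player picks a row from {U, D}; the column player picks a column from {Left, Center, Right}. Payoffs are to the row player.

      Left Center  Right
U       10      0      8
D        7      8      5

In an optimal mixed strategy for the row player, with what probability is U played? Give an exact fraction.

3/11

Row minima: U → 0, D → 5; maximin = 5.
Column maxima: Left → 10, Center → 8, Right → 8; minimax = 8.
5 ≠ 8, so there is no saddle point; optimal play is mixed.
Left is strictly dominated by Right (it gives the row player strictly more in every row), so the column player never plays it.
On the remaining 2×2 (U, D vs Center, Right):
Let the row player play U with probability p. Expected payoff against Center: 0p + 8(1−p) = −8p + 8; against Right: 8p + 5(1−p) = 3p + 5.
Setting these equal: −8p + 8 = 3p + 5 ⇒ −11p = -3 ⇒ p = 3/11, and the value is (-8)·(3/11) + 8 = 64/11.
For the column player: with q = P(Center), equating U's and D's payoffs gives −8q + 8 = 3q + 5 ⇒ q = 3/11.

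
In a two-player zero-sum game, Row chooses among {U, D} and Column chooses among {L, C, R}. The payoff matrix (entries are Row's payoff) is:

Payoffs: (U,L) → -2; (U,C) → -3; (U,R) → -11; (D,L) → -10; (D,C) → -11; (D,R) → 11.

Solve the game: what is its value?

-77/15

Row minima: U → -11, D → -11; maximin = -11.
Column maxima: L → -2, C → -3, R → 11; minimax = -3.
-11 ≠ -3, so there is no saddle point; optimal play is mixed.
L is strictly dominated by C (it gives Row strictly more in every row), so Column never plays it.
On the remaining 2×2 (U, D vs C, R):
Let Row play U with probability p. Expected payoff against C: (-3)p + (-11)(1−p) = 8p − 11; against R: (-11)p + 11(1−p) = −22p + 11.
Setting these equal: 8p − 11 = −22p + 11 ⇒ 30p = 22 ⇒ p = 11/15, and the value is (8)·(11/15) − 11 = -77/15.
For Column: with q = P(C), equating U's and D's payoffs gives 8q − 11 = −22q + 11 ⇒ q = 11/15.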